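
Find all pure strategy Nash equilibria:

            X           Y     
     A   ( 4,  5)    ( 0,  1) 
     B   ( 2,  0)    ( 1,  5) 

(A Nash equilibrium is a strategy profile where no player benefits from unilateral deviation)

Nash equilibrium: (A, X), (B, Y)

Work:
Best responses:
  P1 vs X: payoffs [4, 2] → best response A (payoff 4)
  P1 vs Y: payoffs [0, 1] → best response B (payoff 1)
  P2 vs A: payoffs [5, 1] → best response X (payoff 5)
  P2 vs B: payoffs [0, 5] → best response Y (payoff 5)
Mutual best responses: (A,X), (B,Y) → Nash equilibria.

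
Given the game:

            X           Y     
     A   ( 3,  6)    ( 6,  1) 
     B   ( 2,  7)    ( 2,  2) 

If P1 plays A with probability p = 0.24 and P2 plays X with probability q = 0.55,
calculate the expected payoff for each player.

E[P1] = 2.564, E[P2] = 4.51

Work:
E[P1] = p·q·π₁(A,X) + p·(1-q)·π₁(A,Y) + (1-p)·q·π₁(B,X) + (1-p)·(1-q)·π₁(B,Y)
= 0.24·0.55·3 + 0.24·0.45·6 + 0.76·0.55·2 + 0.76·0.45·2
= 2.564

E[P2] = 4.51 (similar calculation)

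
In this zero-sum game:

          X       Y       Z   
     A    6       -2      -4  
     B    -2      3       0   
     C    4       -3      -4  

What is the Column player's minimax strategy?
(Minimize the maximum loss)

Column should play Z, value = 0

Work:
Column player minimizes Row's maximum payoff:
Column X: max payoff to Row = 6
Column Y: max payoff to Row = 3
Column Z: max payoff to Row = 0
Minimum is 0, achieved by column Z.
Minimax strategy: Z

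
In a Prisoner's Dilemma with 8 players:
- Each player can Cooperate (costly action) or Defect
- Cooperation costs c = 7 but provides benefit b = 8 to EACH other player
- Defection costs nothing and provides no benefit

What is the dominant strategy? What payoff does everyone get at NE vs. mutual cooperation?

Dominant: Defect; NE payoff = 0; Coop payoff = 49

Work:
Defect dominates (saves cost c = 7, benefit to others is external)
NE: All defect → everyone gets 0
If all cooperate: each receives (7)×8 - 7 = 49
Social dilemma: 49 > 0 but NE gives 0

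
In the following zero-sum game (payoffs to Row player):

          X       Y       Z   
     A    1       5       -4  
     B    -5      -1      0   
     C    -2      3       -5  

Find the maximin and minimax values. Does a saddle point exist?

Maximin = -4, Minimax = 0, Saddle: False

Work:
Row minimums: [-4, -5, -5] → maximin = -4
Column maximums: [1, 5, 0] → minimax = 0
No saddle point (maximin ≠ minimax). Mixed strategy needed.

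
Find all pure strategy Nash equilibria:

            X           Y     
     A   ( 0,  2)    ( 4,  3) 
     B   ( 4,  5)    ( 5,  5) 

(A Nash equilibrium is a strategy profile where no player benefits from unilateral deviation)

Nash equilibrium: (B, X), (B, Y)

Work:
Best responses:
  P1 vs X: payoffs [0, 4] → best response B (payoff 4)
  P1 vs Y: payoffs [4, 5] → best response B (payoff 5)
  P2 vs A: payoffs [2, 3] → best response Y (payoff 3)
  P2 vs B: payoffs [5, 5] → best response X/Y (payoff 5)
Mutual best responses: (B,X), (B,Y) → Nash equilibria.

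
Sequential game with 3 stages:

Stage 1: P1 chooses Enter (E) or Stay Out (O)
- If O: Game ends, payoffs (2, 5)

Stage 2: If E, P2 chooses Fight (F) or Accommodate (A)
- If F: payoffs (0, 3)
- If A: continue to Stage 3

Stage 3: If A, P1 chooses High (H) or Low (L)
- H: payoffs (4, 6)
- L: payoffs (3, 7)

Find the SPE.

SPE: (E, A, H); Outcome (4, 6)

Work:
Stage 3: P1 chooses H (4 vs 3)
Stage 2: P2: F->3, A->6 (anticipating H). Choose A
Stage 1: P1: O->2, E->4 (anticipating A, H). Choose E
SPE path: E -> A -> H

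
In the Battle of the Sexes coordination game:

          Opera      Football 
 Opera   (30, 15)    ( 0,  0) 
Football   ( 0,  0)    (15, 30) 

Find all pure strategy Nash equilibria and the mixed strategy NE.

Pure NE: (Opera, Opera) and (Football, Football); Mixed NE: p = 0.6667, q = 0.3333

Work:
Check pure NE:
(Opera, Opera): (30, 15) - no unilateral deviation beneficial
(Football, Football): (15, 30) - no unilateral deviation beneficial
Mixed NE: P1 plays Opera with p = 0.6667, P2 plays Opera with q = 0.3333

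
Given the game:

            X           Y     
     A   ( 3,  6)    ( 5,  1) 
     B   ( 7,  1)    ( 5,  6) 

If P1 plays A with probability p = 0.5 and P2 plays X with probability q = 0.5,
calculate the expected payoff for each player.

E[P1] = 5.0, E[P2] = 3.5

Work:
E[P1] = p·q·π₁(A,X) + p·(1-q)·π₁(A,Y) + (1-p)·q·π₁(B,X) + (1-p)·(1-q)·π₁(B,Y)
= 0.5·0.5·3 + 0.5·0.5·5 + 0.5·0.5·7 + 0.5·0.5·5
= 5.0

E[P2] = 3.5 (similar calculation)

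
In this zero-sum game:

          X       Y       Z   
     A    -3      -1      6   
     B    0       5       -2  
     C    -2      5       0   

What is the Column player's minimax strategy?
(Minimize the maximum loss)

Column should play X, value = 0

Work:
Column player minimizes Row's maximum payoff:
Column X: max payoff to Row = 0
Column Y: max payoff to Row = 5
Column Z: max payoff to Row = 6
Minimum is 0, achieved by column X.
Minimax strategy: X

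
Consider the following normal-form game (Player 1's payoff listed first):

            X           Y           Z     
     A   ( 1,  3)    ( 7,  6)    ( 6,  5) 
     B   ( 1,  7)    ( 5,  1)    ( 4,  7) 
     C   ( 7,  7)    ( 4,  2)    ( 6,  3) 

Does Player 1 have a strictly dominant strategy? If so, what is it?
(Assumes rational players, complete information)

No strictly dominant strategy exists for Player 1

Work:
A strategy strictly dominates another if it gives a strictly higher payoff against every opponent action. Compare each pair of P1's strategies column-by-column:
  A vs B: [1 vs 1, 7 vs 5, 6 vs 4] → A does not strictly dominate B (column X: 1 ≤ 1)
  A vs C: [1 vs 7, 7 vs 4, 6 vs 6] → A does not strictly dominate C (column X: 1 ≤ 7)
  B vs A: [1 vs 1, 5 vs 7, 4 vs 6] → B does not strictly dominate A (column X: 1 ≤ 1)
  B vs C: [1 vs 7, 5 vs 4, 4 vs 6] → B does not strictly dominate C (column X: 1 ≤ 7)
  C vs A: [7 vs 1, 4 vs 7, 6 vs 6] → C does not strictly dominate A (column Y: 4 ≤ 7)
  C vs B: [7 vs 1, 4 vs 5, 6 vs 4] → C does not strictly dominate B (column Y: 4 ≤ 5)
No single strategy strictly dominates all others → no strictly dominant strategy.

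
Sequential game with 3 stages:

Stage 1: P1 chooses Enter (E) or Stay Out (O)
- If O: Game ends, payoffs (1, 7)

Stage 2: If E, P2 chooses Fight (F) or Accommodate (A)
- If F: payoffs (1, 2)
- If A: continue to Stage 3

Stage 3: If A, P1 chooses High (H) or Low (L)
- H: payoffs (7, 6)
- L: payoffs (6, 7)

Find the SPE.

SPE: (E, A, H); Outcome (7, 6)

Work:
Stage 3: P1 chooses H (7 vs 6)
Stage 2: P2: F->2, A->6 (anticipating H). Choose A
Stage 1: P1: O->1, E->7 (anticipating A, H). Choose E
SPE path: E -> A -> H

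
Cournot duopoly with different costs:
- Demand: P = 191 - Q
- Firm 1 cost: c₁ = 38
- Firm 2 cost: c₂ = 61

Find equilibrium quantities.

q₁* = 58.67, q₂* = 35.67

Work:
Reaction: q₁ = (191 - 38 - q₂)/2
Reaction: q₂ = (191 - 61 - q₁)/2
Solve simultaneously:
q₁* = (191 - 2×38 + 61)/3 = 58.67
q₂* = (191 - 2×61 + 38)/3 = 35.67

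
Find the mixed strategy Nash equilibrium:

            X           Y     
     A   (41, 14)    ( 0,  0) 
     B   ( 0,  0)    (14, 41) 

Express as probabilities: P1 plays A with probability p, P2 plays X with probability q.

p = 0.7455, q = 0.2545

Work:
Find probabilities that make opponent indifferent:
P2 chooses q to make P1 indifferent between A and B
P1 chooses p to make P2 indifferent between X and Y
Mixed NE: P1 plays (A: 0.7455, B: 0.2545), P2 plays (X: 0.2545, Y: 0.7455)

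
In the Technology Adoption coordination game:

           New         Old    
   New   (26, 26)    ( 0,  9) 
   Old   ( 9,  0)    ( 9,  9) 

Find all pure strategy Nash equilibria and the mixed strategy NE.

Pure NE: (New, New) and (Old, Old); Mixed NE: p = 0.3462, q = 0.3462

Work:
Check pure NE:
(New, New): (26, 26) - no unilateral deviation beneficial
(Old, Old): (9, 9) - no unilateral deviation beneficial
Mixed NE: P1 plays New with p = 0.3462, P2 plays New with q = 0.3462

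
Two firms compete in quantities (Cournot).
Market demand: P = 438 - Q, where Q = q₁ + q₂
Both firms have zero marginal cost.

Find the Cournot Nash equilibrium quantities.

q₁* = q₂* = 146.0; P* = 146.0

Work:
Profit: π_i = P·q_i = (a - q_i - q_j)·q_i
FOC: ∂π_i/∂q_i = a - 2q_i - q_j = 0
Reaction function: q_i = (438 - q_j)/2
Symmetry: q* = 438/3 = 146.0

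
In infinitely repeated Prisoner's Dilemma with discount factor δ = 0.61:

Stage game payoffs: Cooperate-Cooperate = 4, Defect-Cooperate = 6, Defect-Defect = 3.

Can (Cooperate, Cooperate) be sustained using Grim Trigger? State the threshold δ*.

δ* = 0.6667; since δ = 0.61 < 0.6667, cooperation cannot be sustained

Work:
For Grim Trigger:
Cooperate forever: 4/(1-δ)
Defect then punished: 6 + 3·δ/(1-δ)
Need: 4/(1-δ) ≥ 6 + 3·δ/(1-δ)
Solving: δ ≥ (T-R)/(T-P) = (6-4)/(6-3) = 0.6667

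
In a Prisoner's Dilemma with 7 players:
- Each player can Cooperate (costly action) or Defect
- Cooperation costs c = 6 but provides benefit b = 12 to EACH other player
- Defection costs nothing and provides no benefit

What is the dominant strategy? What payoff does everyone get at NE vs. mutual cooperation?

Dominant: Defect; NE payoff = 0; Coop payoff = 66

Work:
Defect dominates (saves cost c = 6, benefit to others is external)
NE: All defect → everyone gets 0
If all cooperate: each receives (6)×12 - 6 = 66
Social dilemma: 66 > 0 but NE gives 0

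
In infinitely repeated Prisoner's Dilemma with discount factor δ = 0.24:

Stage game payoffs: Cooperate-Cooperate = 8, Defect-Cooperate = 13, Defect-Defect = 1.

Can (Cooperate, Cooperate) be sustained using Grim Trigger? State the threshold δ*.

δ* = 0.4167; since δ = 0.24 < 0.4167, cooperation cannot be sustained

Work:
For Grim Trigger:
Cooperate forever: 8/(1-δ)
Defect then punished: 13 + 1·δ/(1-δ)
Need: 8/(1-δ) ≥ 13 + 1·δ/(1-δ)
Solving: δ ≥ (T-R)/(T-P) = (13-8)/(13-1) = 0.4167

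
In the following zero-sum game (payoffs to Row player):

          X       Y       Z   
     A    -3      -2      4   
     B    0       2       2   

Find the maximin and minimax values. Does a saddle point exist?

Maximin = 0, Minimax = 0, Saddle: True

Work:
Row minimums: [-3, 0] → maximin = 0
Column maximums: [0, 2, 4] → minimax = 0
Saddle point exists! Game value = 0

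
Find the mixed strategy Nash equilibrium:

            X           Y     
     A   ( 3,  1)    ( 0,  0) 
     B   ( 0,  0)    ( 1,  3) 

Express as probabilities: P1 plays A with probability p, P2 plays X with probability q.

p = 0.75, q = 0.25

Work:
Find probabilities that make opponent indifferent:
P2 chooses q to make P1 indifferent between A and B
P1 chooses p to make P2 indifferent between X and Y
Mixed NE: P1 plays (A: 0.75, B: 0.25), P2 plays (X: 0.25, Y: 0.75)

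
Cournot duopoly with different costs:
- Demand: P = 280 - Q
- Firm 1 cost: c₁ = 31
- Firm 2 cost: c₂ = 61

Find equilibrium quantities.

q₁* = 93.0, q₂* = 63.0

Work:
Reaction: q₁ = (280 - 31 - q₂)/2
Reaction: q₂ = (280 - 61 - q₁)/2
Solve simultaneously:
q₁* = (280 - 2×31 + 61)/3 = 93.0
q₂* = (280 - 2×61 + 31)/3 = 63.0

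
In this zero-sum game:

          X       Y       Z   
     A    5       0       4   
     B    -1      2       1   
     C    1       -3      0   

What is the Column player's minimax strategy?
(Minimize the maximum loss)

Column should play Y, value = 2

Work:
Column player minimizes Row's maximum payoff:
Column X: max payoff to Row = 5
Column Y: max payoff to Row = 2
Column Z: max payoff to Row = 4
Minimum is 2, achieved by column Y.
Minimax strategy: Y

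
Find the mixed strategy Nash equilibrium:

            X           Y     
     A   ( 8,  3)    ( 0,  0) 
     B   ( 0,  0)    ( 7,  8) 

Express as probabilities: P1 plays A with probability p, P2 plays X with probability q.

p = 0.7273, q = 0.4667

Work:
Find probabilities that make opponent indifferent:
P2 chooses q to make P1 indifferent between A and B
P1 chooses p to make P2 indifferent between X and Y
Mixed NE: P1 plays (A: 0.7273, B: 0.2727), P2 plays (X: 0.4667, Y: 0.5333)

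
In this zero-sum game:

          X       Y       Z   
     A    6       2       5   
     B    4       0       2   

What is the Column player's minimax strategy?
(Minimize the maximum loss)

Column should play Y, value = 2

Work:
Column player minimizes Row's maximum payoff:
Column X: max payoff to Row = 6
Column Y: max payoff to Row = 2
Column Z: max payoff to Row = 5
Minimum is 2, achieved by column Y.
Minimax strategy: Y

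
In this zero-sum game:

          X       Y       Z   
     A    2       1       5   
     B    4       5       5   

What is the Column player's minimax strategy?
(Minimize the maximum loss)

Column should play X, value = 4

Work:
Column player minimizes Row's maximum payoff:
Column X: max payoff to Row = 4
Column Y: max payoff to Row = 5
Column Z: max payoff to Row = 5
Minimum is 4, achieved by column X.
Minimax strategy: X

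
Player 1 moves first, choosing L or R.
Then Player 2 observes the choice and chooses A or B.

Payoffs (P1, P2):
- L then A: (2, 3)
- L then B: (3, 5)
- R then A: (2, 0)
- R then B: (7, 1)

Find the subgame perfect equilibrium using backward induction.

P1 plays R, P2 plays B after L and B after R; Payoff (7, 1)

Work:
Backward induction:
After L: P2 chooses B → P1 gets 3
After R: P2 chooses B → P1 gets 7
P1 chooses R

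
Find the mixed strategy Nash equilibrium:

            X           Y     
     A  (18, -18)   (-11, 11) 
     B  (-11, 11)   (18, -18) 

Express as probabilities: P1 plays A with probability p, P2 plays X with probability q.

p = 0.5, q = 0.5

Work:
Find probabilities that make opponent indifferent:
P2 chooses q to make P1 indifferent between A and B
P1 chooses p to make P2 indifferent between X and Y
Mixed NE: P1 plays (A: 0.5, B: 0.5), P2 plays (X: 0.5, Y: 0.5)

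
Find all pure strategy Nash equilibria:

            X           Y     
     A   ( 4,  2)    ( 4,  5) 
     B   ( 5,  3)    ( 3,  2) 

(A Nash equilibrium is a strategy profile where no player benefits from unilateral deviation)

Nash equilibrium: (A, Y), (B, X)

Work:
Best responses:
  P1 vs X: payoffs [4, 5] → best response B (payoff 5)
  P1 vs Y: payoffs [4, 3] → best response A (payoff 4)
  P2 vs A: payoffs [2, 5] → best response Y (payoff 5)
  P2 vs B: payoffs [3, 2] → best response X (payoff 3)
Mutual best responses: (A,Y), (B,X) → Nash equilibria.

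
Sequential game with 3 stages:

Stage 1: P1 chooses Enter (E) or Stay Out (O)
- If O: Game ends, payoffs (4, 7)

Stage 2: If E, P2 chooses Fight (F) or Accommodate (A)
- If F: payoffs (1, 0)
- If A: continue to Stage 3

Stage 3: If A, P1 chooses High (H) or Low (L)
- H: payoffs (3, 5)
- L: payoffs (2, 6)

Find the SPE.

SPE: (O, A, H); Outcome (4, 7)

Work:
Stage 3: P1 chooses H (3 vs 2)
Stage 2: P2: F->0, A->5 (anticipating H). Choose A
Stage 1: P1: O->4, E->3 (anticipating A, H). Choose O
SPE path: O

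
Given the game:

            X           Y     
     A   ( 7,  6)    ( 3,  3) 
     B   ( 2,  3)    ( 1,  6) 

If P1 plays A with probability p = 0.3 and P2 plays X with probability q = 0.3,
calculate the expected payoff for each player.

E[P1] = 2.17, E[P2] = 4.74

Work:
E[P1] = p·q·π₁(A,X) + p·(1-q)·π₁(A,Y) + (1-p)·q·π₁(B,X) + (1-p)·(1-q)·π₁(B,Y)
= 0.3·0.3·7 + 0.3·0.7·3 + 0.7·0.3·2 + 0.7·0.7·1
= 2.17

E[P2] = 4.74 (similar calculation)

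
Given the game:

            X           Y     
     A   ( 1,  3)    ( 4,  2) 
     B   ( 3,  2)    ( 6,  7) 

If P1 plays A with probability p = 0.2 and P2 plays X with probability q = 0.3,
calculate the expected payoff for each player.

E[P1] = 4.7, E[P2] = 4.86

Work:
E[P1] = p·q·π₁(A,X) + p·(1-q)·π₁(A,Y) + (1-p)·q·π₁(B,X) + (1-p)·(1-q)·π₁(B,Y)
= 0.2·0.3·1 + 0.2·0.7·4 + 0.8·0.3·3 + 0.8·0.7·6
= 4.7

E[P2] = 4.86 (similar calculation)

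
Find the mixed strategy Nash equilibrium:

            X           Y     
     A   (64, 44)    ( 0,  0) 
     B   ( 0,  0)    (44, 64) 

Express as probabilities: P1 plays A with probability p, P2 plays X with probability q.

p = 0.5926, q = 0.4074

Work:
Find probabilities that make opponent indifferent:
P2 chooses q to make P1 indifferent between A and B
P1 chooses p to make P2 indifferent between X and Y
Mixed NE: P1 plays (A: 0.5926, B: 0.4074), P2 plays (X: 0.4074, Y: 0.5926)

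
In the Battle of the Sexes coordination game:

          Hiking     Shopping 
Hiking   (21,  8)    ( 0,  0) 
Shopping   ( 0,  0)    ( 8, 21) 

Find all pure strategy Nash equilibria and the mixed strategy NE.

Pure NE: (Hiking, Hiking) and (Shopping, Shopping); Mixed NE: p = 0.7241, q = 0.2759

Work:
Check pure NE:
(Hiking, Hiking): (21, 8) - no unilateral deviation beneficial
(Shopping, Shopping): (8, 21) - no unilateral deviation beneficial
Mixed NE: P1 plays Hiking with p = 0.7241, P2 plays Hiking with q = 0.2759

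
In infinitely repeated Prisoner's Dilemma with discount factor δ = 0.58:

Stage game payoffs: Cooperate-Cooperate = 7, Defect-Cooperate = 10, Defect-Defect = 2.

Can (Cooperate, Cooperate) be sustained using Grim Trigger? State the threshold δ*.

δ* = 0.375; since δ = 0.58 ≥ 0.375, cooperation can be sustained

Work:
For Grim Trigger:
Cooperate forever: 7/(1-δ)
Defect then punished: 10 + 2·δ/(1-δ)
Need: 7/(1-δ) ≥ 10 + 2·δ/(1-δ)
Solving: δ ≥ (T-R)/(T-P) = (10-7)/(10-2) = 0.375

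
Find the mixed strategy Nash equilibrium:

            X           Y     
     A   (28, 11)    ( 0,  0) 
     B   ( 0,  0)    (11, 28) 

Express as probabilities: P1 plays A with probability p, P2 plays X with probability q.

p = 0.7179, q = 0.2821

Work:
Find probabilities that make opponent indifferent:
P2 chooses q to make P1 indifferent between A and B
P1 chooses p to make P2 indifferent between X and Y
Mixed NE: P1 plays (A: 0.7179, B: 0.2821), P2 plays (X: 0.2821, Y: 0.7179)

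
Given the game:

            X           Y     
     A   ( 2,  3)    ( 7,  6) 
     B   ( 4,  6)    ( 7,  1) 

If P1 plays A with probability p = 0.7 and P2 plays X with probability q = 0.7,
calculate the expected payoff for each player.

E[P1] = 3.92, E[P2] = 4.08

Work:
E[P1] = p·q·π₁(A,X) + p·(1-q)·π₁(A,Y) + (1-p)·q·π₁(B,X) + (1-p)·(1-q)·π₁(B,Y)
= 0.7·0.7·2 + 0.7·0.3·7 + 0.3·0.7·4 + 0.3·0.3·7
= 3.92

E[P2] = 4.08 (similar calculation)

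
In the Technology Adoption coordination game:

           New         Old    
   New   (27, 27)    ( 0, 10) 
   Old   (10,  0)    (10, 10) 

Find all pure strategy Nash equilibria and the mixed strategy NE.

Pure NE: (New, New) and (Old, Old); Mixed NE: p = 0.3704, q = 0.3704

Work:
Check pure NE:
(New, New): (27, 27) - no unilateral deviation beneficial
(Old, Old): (10, 10) - no unilateral deviation beneficial
Mixed NE: P1 plays New with p = 0.3704, P2 plays New with q = 0.3704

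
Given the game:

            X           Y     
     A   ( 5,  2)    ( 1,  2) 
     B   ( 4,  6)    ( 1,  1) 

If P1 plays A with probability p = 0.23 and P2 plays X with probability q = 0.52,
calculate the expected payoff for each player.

E[P1] = 2.6796, E[P2] = 3.232

Work:
E[P1] = p·q·π₁(A,X) + p·(1-q)·π₁(A,Y) + (1-p)·q·π₁(B,X) + (1-p)·(1-q)·π₁(B,Y)
= 0.23·0.52·5 + 0.23·0.48·1 + 0.77·0.52·4 + 0.77·0.48·1
= 2.6796

E[P2] = 3.232 (similar calculation)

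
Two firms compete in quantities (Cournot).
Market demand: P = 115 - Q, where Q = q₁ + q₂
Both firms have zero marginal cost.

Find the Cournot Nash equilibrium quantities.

q₁* = q₂* = 38.33; P* = 38.33

Work:
Profit: π_i = P·q_i = (a - q_i - q_j)·q_i
FOC: ∂π_i/∂q_i = a - 2q_i - q_j = 0
Reaction function: q_i = (115 - q_j)/2
Symmetry: q* = 115/3 = 38.33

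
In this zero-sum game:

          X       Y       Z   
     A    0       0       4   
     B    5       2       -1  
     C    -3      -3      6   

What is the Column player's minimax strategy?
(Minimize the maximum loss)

Column should play Y, value = 2

Work:
Column player minimizes Row's maximum payoff:
Column X: max payoff to Row = 5
Column Y: max payoff to Row = 2
Column Z: max payoff to Row = 6
Minimum is 2, achieved by column Y.
Minimax strategy: Y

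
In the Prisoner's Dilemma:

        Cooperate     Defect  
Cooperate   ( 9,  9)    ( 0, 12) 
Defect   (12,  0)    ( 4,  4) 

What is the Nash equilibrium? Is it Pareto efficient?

(Defect, Defect) is NE; not Pareto efficient

Work:
Defect dominates Cooperate for both players:
If P2 cooperates: Defect (12) > Cooperate (9)
If P2 defects: Defect (4) > Cooperate (0)
NE: (Defect, Defect) with payoff (4, 4)
But (Cooperate, Cooperate) = (9, 9) Pareto dominates (4, 4)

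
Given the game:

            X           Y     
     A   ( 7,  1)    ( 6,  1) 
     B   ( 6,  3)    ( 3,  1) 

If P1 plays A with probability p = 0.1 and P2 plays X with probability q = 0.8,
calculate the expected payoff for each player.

E[P1] = 5.54, E[P2] = 2.44

Work:
E[P1] = p·q·π₁(A,X) + p·(1-q)·π₁(A,Y) + (1-p)·q·π₁(B,X) + (1-p)·(1-q)·π₁(B,Y)
= 0.1·0.8·7 + 0.1·0.2·6 + 0.9·0.8·6 + 0.9·0.2·3
= 5.54

E[P2] = 2.44 (similar calculation)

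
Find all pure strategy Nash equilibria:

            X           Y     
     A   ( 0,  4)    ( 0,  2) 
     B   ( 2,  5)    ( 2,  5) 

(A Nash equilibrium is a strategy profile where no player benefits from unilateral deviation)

Nash equilibrium: (B, X), (B, Y)

Work:
Best responses:
  P1 vs X: payoffs [0, 2] → best response B (payoff 2)
  P1 vs Y: payoffs [0, 2] → best response B (payoff 2)
  P2 vs A: payoffs [4, 2] → best response X (payoff 4)
  P2 vs B: payoffs [5, 5] → best response X/Y (payoff 5)
Mutual best responses: (B,X), (B,Y) → Nash equilibria.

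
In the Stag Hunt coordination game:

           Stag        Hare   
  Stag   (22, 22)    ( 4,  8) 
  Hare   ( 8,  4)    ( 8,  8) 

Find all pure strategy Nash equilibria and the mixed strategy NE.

Pure NE: (Stag, Stag) and (Hare, Hare); Mixed NE: p = 0.2222, q = 0.2222

Work:
Check pure NE:
(Stag, Stag): (22, 22) - no unilateral deviation beneficial
(Hare, Hare): (8, 8) - no unilateral deviation beneficial
Mixed NE: P1 plays Stag with p = 0.2222, P2 plays Stag with q = 0.2222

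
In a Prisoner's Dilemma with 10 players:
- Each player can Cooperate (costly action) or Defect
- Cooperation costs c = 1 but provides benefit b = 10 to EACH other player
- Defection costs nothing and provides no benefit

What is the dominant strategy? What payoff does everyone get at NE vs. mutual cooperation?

Dominant: Defect; NE payoff = 0; Coop payoff = 89

Work:
Defect dominates (saves cost c = 1, benefit to others is external)
NE: All defect → everyone gets 0
If all cooperate: each receives (9)×10 - 1 = 89
Social dilemma: 89 > 0 but NE gives 0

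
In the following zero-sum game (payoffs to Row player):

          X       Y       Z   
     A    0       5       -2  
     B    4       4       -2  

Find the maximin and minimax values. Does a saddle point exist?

Maximin = -2, Minimax = -2, Saddle: True

Work:
Row minimums: [-2, -2] → maximin = -2
Column maximums: [4, 5, -2] → minimax = -2
Saddle point exists! Game value = -2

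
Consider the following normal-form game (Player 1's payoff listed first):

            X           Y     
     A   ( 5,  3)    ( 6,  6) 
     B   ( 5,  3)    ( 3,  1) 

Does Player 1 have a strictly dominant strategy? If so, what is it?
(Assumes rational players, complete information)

No strictly dominant strategy exists for Player 1

Work:
A strategy strictly dominates another if it gives a strictly higher payoff against every opponent action. Compare each pair of P1's strategies column-by-column:
  A vs B: [5 vs 5, 6 vs 3] → A does not strictly dominate B (column X: 5 ≤ 5)
  B vs A: [5 vs 5, 3 vs 6] → B does not strictly dominate A (column X: 5 ≤ 5)
No single strategy strictly dominates all others → no strictly dominant strategy.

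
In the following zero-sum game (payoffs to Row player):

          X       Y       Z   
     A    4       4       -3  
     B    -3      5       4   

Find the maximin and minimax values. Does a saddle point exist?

Maximin = -3, Minimax = 4, Saddle: False

Work:
Row minimums: [-3, -3] → maximin = -3
Column maximums: [4, 5, 4] → minimax = 4
No saddle point (maximin ≠ minimax). Mixed strategy needed.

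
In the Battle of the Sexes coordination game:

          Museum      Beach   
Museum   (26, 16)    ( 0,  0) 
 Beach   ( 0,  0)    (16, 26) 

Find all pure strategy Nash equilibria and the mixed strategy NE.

Pure NE: (Museum, Museum) and (Beach, Beach); Mixed NE: p = 0.619, q = 0.381

Work:
Check pure NE:
(Museum, Museum): (26, 16) - no unilateral deviation beneficial
(Beach, Beach): (16, 26) - no unilateral deviation beneficial
Mixed NE: P1 plays Museum with p = 0.619, P2 plays Museum with q = 0.381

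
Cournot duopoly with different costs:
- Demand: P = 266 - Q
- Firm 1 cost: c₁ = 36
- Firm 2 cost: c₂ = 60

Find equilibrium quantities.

q₁* = 84.67, q₂* = 60.67

Work:
Reaction: q₁ = (266 - 36 - q₂)/2
Reaction: q₂ = (266 - 60 - q₁)/2
Solve simultaneously:
q₁* = (266 - 2×36 + 60)/3 = 84.67
q₂* = (266 - 2×60 + 36)/3 = 60.67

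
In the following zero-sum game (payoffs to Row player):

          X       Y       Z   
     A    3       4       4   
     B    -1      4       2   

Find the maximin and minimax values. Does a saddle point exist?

Maximin = 3, Minimax = 3, Saddle: True

Work:
Row minimums: [3, -1] → maximin = 3
Column maximums: [3, 4, 4] → minimax = 3
Saddle point exists! Game value = 3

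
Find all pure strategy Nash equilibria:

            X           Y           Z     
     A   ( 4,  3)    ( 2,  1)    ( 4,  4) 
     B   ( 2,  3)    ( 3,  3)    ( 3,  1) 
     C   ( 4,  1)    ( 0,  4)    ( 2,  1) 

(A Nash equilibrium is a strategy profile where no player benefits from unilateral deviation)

Nash equilibrium: (A, Z), (B, Y)

Work:
Best responses:
  P1 vs X: payoffs [4, 2, 4] → best response A/C (payoff 4)
  P1 vs Y: payoffs [2, 3, 0] → best response B (payoff 3)
  P1 vs Z: payoffs [4, 3, 2] → best response A (payoff 4)
  P2 vs A: payoffs [3, 1, 4] → best response Z (payoff 4)
  P2 vs B: payoffs [3, 3, 1] → best response X/Y (payoff 3)
  P2 vs C: payoffs [1, 4, 1] → best response Y (payoff 4)
Mutual best responses: (A,Z), (B,Y) → Nash equilibria.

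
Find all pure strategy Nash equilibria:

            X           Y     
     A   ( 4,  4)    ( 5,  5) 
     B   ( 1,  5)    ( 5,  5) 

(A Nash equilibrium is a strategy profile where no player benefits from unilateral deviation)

Nash equilibrium: (A, Y), (B, Y)

Work:
Best responses:
  P1 vs X: payoffs [4, 1] → best response A (payoff 4)
  P1 vs Y: payoffs [5, 5] → best response A/B (payoff 5)
  P2 vs A: payoffs [4, 5] → best response Y (payoff 5)
  P2 vs B: payoffs [5, 5] → best response X/Y (payoff 5)
Mutual best responses: (A,Y), (B,Y) → Nash equilibria.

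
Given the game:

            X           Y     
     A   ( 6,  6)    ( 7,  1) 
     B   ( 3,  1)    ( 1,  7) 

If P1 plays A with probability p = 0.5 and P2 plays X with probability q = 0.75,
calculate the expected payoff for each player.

E[P1] = 4.375, E[P2] = 3.625

Work:
E[P1] = p·q·π₁(A,X) + p·(1-q)·π₁(A,Y) + (1-p)·q·π₁(B,X) + (1-p)·(1-q)·π₁(B,Y)
= 0.5·0.75·6 + 0.5·0.25·7 + 0.5·0.75·3 + 0.5·0.25·1
= 4.375

E[P2] = 3.625 (similar calculation)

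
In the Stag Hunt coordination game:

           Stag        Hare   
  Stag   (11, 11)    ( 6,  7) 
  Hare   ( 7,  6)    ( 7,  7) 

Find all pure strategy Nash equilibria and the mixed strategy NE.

Pure NE: (Stag, Stag) and (Hare, Hare); Mixed NE: p = 0.2, q = 0.2

Work:
Check pure NE:
(Stag, Stag): (11, 11) - no unilateral deviation beneficial
(Hare, Hare): (7, 7) - no unilateral deviation beneficial
Mixed NE: P1 plays Stag with p = 0.2, P2 plays Stag with q = 0.2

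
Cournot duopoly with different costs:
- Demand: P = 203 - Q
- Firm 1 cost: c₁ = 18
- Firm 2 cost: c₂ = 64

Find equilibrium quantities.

q₁* = 77.0, q₂* = 31.0

Work:
Reaction: q₁ = (203 - 18 - q₂)/2
Reaction: q₂ = (203 - 64 - q₁)/2
Solve simultaneously:
q₁* = (203 - 2×18 + 64)/3 = 77.0
q₂* = (203 - 2×64 + 18)/3 = 31.0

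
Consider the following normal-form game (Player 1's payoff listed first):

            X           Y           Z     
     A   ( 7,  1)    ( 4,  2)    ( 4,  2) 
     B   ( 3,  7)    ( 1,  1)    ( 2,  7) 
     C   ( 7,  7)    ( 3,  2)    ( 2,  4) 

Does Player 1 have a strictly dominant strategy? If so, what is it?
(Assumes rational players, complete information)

No strictly dominant strategy exists for Player 1

Work:
A strategy strictly dominates another if it gives a strictly higher payoff against every opponent action. Compare each pair of P1's strategies column-by-column:
  A vs B: [7 vs 3, 4 vs 1, 4 vs 2] → A strictly dominates B
  A vs C: [7 vs 7, 4 vs 3, 4 vs 2] → A does not strictly dominate C (column X: 7 ≤ 7)
  B vs A: [3 vs 7, 1 vs 4, 2 vs 4] → B does not strictly dominate A (column X: 3 ≤ 7)
  B vs C: [3 vs 7, 1 vs 3, 2 vs 2] → B does not strictly dominate C (column X: 3 ≤ 7)
  C vs A: [7 vs 7, 3 vs 4, 2 vs 4] → C does not strictly dominate A (column X: 7 ≤ 7)
  C vs B: [7 vs 3, 3 vs 1, 2 vs 2] → C does not strictly dominate B (column Z: 2 ≤ 2)
No single strategy strictly dominates all others → no strictly dominant strategy.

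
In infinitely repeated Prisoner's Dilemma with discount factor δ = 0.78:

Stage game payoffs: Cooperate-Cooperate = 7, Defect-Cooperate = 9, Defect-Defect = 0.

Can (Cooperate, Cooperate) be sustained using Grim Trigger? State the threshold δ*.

δ* = 0.2222; since δ = 0.78 ≥ 0.2222, cooperation can be sustained

Work:
For Grim Trigger:
Cooperate forever: 7/(1-δ)
Defect then punished: 9 + 0·δ/(1-δ)
Need: 7/(1-δ) ≥ 9 + 0·δ/(1-δ)
Solving: δ ≥ (T-R)/(T-P) = (9-7)/(9-0) = 0.2222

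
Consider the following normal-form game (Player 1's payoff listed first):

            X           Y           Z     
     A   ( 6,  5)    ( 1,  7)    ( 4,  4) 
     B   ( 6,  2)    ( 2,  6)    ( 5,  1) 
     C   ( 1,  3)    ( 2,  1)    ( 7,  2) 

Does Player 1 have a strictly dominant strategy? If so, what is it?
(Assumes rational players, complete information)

No strictly dominant strategy exists for Player 1

Work:
A strategy strictly dominates another if it gives a strictly higher payoff against every opponent action. Compare each pair of P1's strategies column-by-column:
  A vs B: [6 vs 6, 1 vs 2, 4 vs 5] → A does not strictly dominate B (column X: 6 ≤ 6)
  A vs C: [6 vs 1, 1 vs 2, 4 vs 7] → A does not strictly dominate C (column Y: 1 ≤ 2)
  B vs A: [6 vs 6, 2 vs 1, 5 vs 4] → B does not strictly dominate A (column X: 6 ≤ 6)
  B vs C: [6 vs 1, 2 vs 2, 5 vs 7] → B does not strictly dominate C (column Y: 2 ≤ 2)
  C vs A: [1 vs 6, 2 vs 1, 7 vs 4] → C does not strictly dominate A (column X: 1 ≤ 6)
  C vs B: [1 vs 6, 2 vs 2, 7 vs 5] → C does not strictly dominate B (column X: 1 ≤ 6)
No single strategy strictly dominates all others → no strictly dominant strategy.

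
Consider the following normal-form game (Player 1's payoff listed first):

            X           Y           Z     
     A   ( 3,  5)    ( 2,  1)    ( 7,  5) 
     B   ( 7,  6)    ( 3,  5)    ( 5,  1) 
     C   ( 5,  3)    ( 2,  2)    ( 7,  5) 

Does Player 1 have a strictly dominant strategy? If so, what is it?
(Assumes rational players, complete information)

No strictly dominant strategy exists for Player 1

Work:
A strategy strictly dominates another if it gives a strictly higher payoff against every opponent action. Compare each pair of P1's strategies column-by-column:
  A vs B: [3 vs 7, 2 vs 3, 7 vs 5] → A does not strictly dominate B (column X: 3 ≤ 7)
  A vs C: [3 vs 5, 2 vs 2, 7 vs 7] → A does not strictly dominate C (column X: 3 ≤ 5)
  B vs A: [7 vs 3, 3 vs 2, 5 vs 7] → B does not strictly dominate A (column Z: 5 ≤ 7)
  B vs C: [7 vs 5, 3 vs 2, 5 vs 7] → B does not strictly dominate C (column Z: 5 ≤ 7)
  C vs A: [5 vs 3, 2 vs 2, 7 vs 7] → C does not strictly dominate A (column Y: 2 ≤ 2)
  C vs B: [5 vs 7, 2 vs 3, 7 vs 5] → C does not strictly dominate B (column X: 5 ≤ 7)
No single strategy strictly dominates all others → no strictly dominant strategy.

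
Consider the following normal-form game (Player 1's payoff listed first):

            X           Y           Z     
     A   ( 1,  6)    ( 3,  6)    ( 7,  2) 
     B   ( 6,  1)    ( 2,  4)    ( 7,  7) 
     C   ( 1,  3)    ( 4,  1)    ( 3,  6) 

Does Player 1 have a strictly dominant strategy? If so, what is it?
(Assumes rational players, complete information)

No strictly dominant strategy exists for Player 1

Work:
A strategy strictly dominates another if it gives a strictly higher payoff against every opponent action. Compare each pair of P1's strategies column-by-column:
  A vs B: [1 vs 6, 3 vs 2, 7 vs 7] → A does not strictly dominate B (column X: 1 ≤ 6)
  A vs C: [1 vs 1, 3 vs 4, 7 vs 3] → A does not strictly dominate C (column X: 1 ≤ 1)
  B vs A: [6 vs 1, 2 vs 3, 7 vs 7] → B does not strictly dominate A (column Y: 2 ≤ 3)
  B vs C: [6 vs 1, 2 vs 4, 7 vs 3] → B does not strictly dominate C (column Y: 2 ≤ 4)
  C vs A: [1 vs 1, 4 vs 3, 3 vs 7] → C does not strictly dominate A (column X: 1 ≤ 1)
  C vs B: [1 vs 6, 4 vs 2, 3 vs 7] → C does not strictly dominate B (column X: 1 ≤ 6)
No single strategy strictly dominates all others → no strictly dominant strategy.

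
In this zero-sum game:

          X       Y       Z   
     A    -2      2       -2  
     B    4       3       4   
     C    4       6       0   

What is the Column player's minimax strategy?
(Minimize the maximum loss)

Column should play X or Z (all achieve the minimum), value = 4

Work:
Column player minimizes Row's maximum payoff:
Column X: max payoff to Row = 4
Column Y: max payoff to Row = 6
Column Z: max payoff to Row = 4
Minimum is 4, achieved by columns X, Z (tied).
Each of X or Z is a minimax strategy.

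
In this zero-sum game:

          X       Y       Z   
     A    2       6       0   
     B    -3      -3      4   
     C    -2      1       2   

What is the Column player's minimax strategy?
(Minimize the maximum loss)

Column should play X, value = 2

Work:
Column player minimizes Row's maximum payoff:
Column X: max payoff to Row = 2
Column Y: max payoff to Row = 6
Column Z: max payoff to Row = 4
Minimum is 2, achieved by column X.
Minimax strategy: X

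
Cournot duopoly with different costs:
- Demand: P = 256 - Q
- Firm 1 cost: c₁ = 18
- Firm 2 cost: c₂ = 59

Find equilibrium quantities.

q₁* = 93.0, q₂* = 52.0

Work:
Reaction: q₁ = (256 - 18 - q₂)/2
Reaction: q₂ = (256 - 59 - q₁)/2
Solve simultaneously:
q₁* = (256 - 2×18 + 59)/3 = 93.0
q₂* = (256 - 2×59 + 18)/3 = 52.0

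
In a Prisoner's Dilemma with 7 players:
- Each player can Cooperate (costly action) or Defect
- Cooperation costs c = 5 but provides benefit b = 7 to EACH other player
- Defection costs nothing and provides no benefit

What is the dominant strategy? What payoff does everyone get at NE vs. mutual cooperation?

Dominant: Defect; NE payoff = 0; Coop payoff = 37

Work:
Defect dominates (saves cost c = 5, benefit to others is external)
NE: All defect → everyone gets 0
If all cooperate: each receives (6)×7 - 5 = 37
Social dilemma: 37 > 0 but NE gives 0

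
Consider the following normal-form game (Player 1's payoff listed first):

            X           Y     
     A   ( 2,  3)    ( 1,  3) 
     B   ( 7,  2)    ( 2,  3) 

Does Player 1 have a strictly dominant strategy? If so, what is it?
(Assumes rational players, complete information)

Yes, Player 1's strictly dominant strategy is B

Work:
A strategy strictly dominates another if it gives a strictly higher payoff against every opponent action. Compare each pair of P1's strategies column-by-column:
  A vs B: [2 vs 7, 1 vs 2] → A does not strictly dominate B (column X: 2 ≤ 7)
  B vs A: [7 vs 2, 2 vs 1] → B strictly dominates A
B strictly dominates every other strategy → strictly dominant.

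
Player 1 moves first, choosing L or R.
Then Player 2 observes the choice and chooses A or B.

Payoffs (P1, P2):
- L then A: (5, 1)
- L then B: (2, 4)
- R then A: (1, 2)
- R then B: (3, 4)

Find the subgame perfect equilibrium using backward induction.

P1 plays R, P2 plays B after L and B after R; Payoff (3, 4)

Work:
Backward induction:
After L: P2 chooses B → P1 gets 2
After R: P2 chooses B → P1 gets 3
P1 chooses R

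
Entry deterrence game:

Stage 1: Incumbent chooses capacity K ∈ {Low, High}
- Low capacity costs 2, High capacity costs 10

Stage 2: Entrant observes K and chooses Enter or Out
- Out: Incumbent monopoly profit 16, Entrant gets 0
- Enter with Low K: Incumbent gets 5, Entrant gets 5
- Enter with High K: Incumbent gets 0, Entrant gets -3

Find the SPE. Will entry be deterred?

SPE: (High, Enter|Low, Out|High); Entry deterred. Incumbent net profit = 6

Work:
After Low K: Entrant enters (5 > 0)
After High K: Entrant stays out (-3 < 0)
Incumbent: Low → 5−2=3, High → 16−10=6
Incumbent chooses High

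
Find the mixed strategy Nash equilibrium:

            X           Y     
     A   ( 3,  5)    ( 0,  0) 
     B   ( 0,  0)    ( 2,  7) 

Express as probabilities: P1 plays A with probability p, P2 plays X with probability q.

p = 0.5833, q = 0.4

Work:
Find probabilities that make opponent indifferent:
P2 chooses q to make P1 indifferent between A and B
P1 chooses p to make P2 indifferent between X and Y
Mixed NE: P1 plays (A: 0.5833, B: 0.4167), P2 plays (X: 0.4, Y: 0.6)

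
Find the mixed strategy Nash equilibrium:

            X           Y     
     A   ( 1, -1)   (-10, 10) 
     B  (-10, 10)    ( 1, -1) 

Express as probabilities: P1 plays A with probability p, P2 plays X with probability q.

p = 0.5, q = 0.5

Work:
Find probabilities that make opponent indifferent:
P2 chooses q to make P1 indifferent between A and B
P1 chooses p to make P2 indifferent between X and Y
Mixed NE: P1 plays (A: 0.5, B: 0.5), P2 plays (X: 0.5, Y: 0.5)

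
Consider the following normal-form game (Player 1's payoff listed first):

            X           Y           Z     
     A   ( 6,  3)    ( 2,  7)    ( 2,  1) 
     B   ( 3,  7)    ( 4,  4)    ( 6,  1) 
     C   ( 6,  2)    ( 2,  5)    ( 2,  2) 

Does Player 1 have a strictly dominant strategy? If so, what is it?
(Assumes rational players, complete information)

No strictly dominant strategy exists for Player 1

Work:
A strategy strictly dominates another if it gives a strictly higher payoff against every opponent action. Compare each pair of P1's strategies column-by-column:
  A vs B: [6 vs 3, 2 vs 4, 2 vs 6] → A does not strictly dominate B (column Y: 2 ≤ 4)
  A vs C: [6 vs 6, 2 vs 2, 2 vs 2] → A does not strictly dominate C (column X: 6 ≤ 6)
  B vs A: [3 vs 6, 4 vs 2, 6 vs 2] → B does not strictly dominate A (column X: 3 ≤ 6)
  B vs C: [3 vs 6, 4 vs 2, 6 vs 2] → B does not strictly dominate C (column X: 3 ≤ 6)
  C vs A: [6 vs 6, 2 vs 2, 2 vs 2] → C does not strictly dominate A (column X: 6 ≤ 6)
  C vs B: [6 vs 3, 2 vs 4, 2 vs 6] → C does not strictly dominate B (column Y: 2 ≤ 4)
No single strategy strictly dominates all others → no strictly dominant strategy.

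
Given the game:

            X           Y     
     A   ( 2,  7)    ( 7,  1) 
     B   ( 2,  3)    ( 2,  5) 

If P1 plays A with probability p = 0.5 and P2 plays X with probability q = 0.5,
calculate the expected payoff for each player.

E[P1] = 3.25, E[P2] = 4.0

Work:
E[P1] = p·q·π₁(A,X) + p·(1-q)·π₁(A,Y) + (1-p)·q·π₁(B,X) + (1-p)·(1-q)·π₁(B,Y)
= 0.5·0.5·2 + 0.5·0.5·7 + 0.5·0.5·2 + 0.5·0.5·2
= 3.25

E[P2] = 4.0 (similar calculation)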